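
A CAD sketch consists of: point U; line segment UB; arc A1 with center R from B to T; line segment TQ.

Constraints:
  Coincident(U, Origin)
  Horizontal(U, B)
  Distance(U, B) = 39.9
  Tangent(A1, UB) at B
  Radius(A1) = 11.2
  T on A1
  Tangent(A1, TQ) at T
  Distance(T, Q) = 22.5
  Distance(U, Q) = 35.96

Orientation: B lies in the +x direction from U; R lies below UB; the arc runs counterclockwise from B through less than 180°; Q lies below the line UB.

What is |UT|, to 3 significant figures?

30.3

U is at the origin; UB is horizontal with |UB| = 39.9 and B on the +x side, so B = (39.9, 0.00). Tangency of A1 to UB means the radius RB is perpendicular to UB, so R = B + (0, -11.2) = (39.9, -11.2). Since RT ⟂ TQ (tangency), |RQ| = √(11.2² + 22.5²) = 25.1 regardless of where T sits on A1. So Q lies on both circle(U, 35.96) and circle(R, 25.1); the below-UB intersection is Q = (21.8, -28.6). T is the foot of the tangent from Q: T = (29.4, -7.43).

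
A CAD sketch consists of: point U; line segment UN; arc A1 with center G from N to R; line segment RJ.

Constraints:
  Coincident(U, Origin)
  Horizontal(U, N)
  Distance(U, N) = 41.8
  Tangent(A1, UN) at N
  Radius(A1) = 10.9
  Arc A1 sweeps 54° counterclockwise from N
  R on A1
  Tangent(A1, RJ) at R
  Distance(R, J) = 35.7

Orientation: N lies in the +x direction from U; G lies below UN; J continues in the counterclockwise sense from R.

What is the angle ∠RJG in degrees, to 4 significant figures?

16.98°

On A1, N sits at bearing 90° from G; a 54° counterclockwise sweep puts R at bearing 144°, so R = G + 10.9·(cos 144°, sin 144°) = (32.98, -4.493). The tangent condition forces GR to be normal to RJ, so RJ runs along (−sin 144°, cos 144°); with |RJ| = 35.7, J = (12.00, -33.38). Then cos ∠RJG = JR·JG / (|JR||JG|), giving 16.98°.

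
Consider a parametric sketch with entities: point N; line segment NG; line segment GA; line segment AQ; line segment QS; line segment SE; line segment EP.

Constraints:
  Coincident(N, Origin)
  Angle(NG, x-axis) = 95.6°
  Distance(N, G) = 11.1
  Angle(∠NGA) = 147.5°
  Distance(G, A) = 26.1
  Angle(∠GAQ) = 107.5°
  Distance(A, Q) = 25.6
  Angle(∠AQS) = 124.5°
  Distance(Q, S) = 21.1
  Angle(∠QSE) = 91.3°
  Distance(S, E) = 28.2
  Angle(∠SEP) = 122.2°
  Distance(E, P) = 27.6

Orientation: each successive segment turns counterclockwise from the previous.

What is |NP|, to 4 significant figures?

13.45

N is at the origin; NG runs at 95.6° with length 11.1, so G = (-1.083, 11.05). ∠NGA = 147.5° gives GA at 128.1° from the x-axis; with |GA| = 26.1, A = (-17.19, 31.59). ∠GAQ = 107.5° gives AQ at -159.4° from the x-axis; with |AQ| = 25.6, Q = (-41.15, 22.58). ∠AQS = 124.5° gives QS at -103.9° from the x-axis; with |QS| = 21.1, S = (-46.22, 2.097). ∠QSE = 91.3° gives SE at -15.20° from the x-axis; with |SE| = 28.2, E = (-19.01, -5.297). ∠SEP = 122.2° gives EP at 42.60° from the x-axis; with |EP| = 27.6, P = (1.310, 13.38). Then |NP| = |P − N| = 13.45.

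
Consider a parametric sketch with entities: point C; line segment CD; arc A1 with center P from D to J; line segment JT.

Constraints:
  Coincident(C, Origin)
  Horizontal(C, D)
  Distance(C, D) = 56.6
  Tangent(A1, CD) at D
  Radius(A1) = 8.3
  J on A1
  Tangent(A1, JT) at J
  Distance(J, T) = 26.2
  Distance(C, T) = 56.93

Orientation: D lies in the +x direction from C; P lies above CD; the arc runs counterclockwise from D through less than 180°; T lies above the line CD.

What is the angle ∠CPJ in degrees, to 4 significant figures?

147.9°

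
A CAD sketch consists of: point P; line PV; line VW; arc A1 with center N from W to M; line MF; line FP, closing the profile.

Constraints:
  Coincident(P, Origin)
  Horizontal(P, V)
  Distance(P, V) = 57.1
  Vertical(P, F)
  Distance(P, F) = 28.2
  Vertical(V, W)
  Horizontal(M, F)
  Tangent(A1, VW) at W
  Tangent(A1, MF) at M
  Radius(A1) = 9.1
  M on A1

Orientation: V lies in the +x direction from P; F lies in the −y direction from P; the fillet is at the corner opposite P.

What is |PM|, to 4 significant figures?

55.67

The virtual corner opposite P is at (57.10, -28.20). A1 meets VW tangentially, so NW is at right angles to VW and since A1 is tangent to MF there, NM ⟂ MF, with radius 9.1, so the center N sits 9.1 in from both sides at N = (48.00, -19.10). That places the tangent points at W = (57.10, -19.10) on VW and M = (48.00, -28.20) on MF. Then |PM| = |M − P| = 55.67.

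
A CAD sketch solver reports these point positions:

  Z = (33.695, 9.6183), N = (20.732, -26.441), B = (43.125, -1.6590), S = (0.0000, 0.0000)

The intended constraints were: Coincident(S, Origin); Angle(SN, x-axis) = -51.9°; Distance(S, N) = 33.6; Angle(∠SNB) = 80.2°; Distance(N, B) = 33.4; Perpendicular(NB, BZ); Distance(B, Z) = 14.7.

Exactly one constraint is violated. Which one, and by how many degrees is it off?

Perpendicular(NB, BZ) — off by 8.00°.

S = (0.00, 0.00) ✓; SN at -51.90° ✓; |SN| = 33.60 ✓; ∠SNB = 80.20° ✓; |NB| = 33.40 ✓; ∠(NB, BZ) = 82.00° ✗; |BZ| = 14.70 ✓.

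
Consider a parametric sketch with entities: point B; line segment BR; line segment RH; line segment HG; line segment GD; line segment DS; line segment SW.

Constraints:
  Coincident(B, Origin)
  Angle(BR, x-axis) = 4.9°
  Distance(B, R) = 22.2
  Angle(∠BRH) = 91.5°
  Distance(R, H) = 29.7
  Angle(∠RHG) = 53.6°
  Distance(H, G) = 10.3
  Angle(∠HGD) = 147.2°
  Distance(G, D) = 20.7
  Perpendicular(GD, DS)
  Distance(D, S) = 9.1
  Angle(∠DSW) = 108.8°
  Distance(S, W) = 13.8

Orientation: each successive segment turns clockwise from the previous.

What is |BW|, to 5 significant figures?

26.802

B is at the origin; BR runs at 4.9° with length 22.2, so R = (22.119, 1.8963). ∠BRH = 91.5° gives RH at -83.600° from the x-axis; with |RH| = 29.7, H = (25.429, -27.619). ∠RHG = 53.6° gives HG at 150.00° from the x-axis; with |HG| = 10.3, G = (16.509, -22.469). ∠HGD = 147.2° gives GD at 117.20° from the x-axis; with |GD| = 20.7, D = (7.0475, -4.0577). The perpendicularity gives DS at right angles to GD, so DS runs at 27.200°; with |DS| = 9.1, S = (15.141, 0.10186). ∠DSW = 108.8° gives SW at -44.000° from the x-axis; with |SW| = 13.8, W = (25.068, -9.4844). Then |BW| = |W − B| = 26.802.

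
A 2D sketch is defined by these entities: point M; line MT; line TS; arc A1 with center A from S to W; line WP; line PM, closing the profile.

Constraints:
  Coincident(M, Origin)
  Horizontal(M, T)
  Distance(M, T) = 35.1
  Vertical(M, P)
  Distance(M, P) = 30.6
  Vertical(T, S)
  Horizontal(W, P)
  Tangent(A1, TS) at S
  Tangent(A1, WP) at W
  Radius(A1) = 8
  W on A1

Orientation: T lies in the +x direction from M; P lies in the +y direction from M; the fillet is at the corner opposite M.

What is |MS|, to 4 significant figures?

41.75

The virtual corner opposite M is at (35.10, 30.60). Tangency of A1 to TS means the radius AS is perpendicular to TS and since A1 is tangent to WP there, AW ⟂ WP, with radius 8.0, so the center A sits 8.0 in from both sides at A = (27.10, 22.60). That places the tangent points at S = (35.10, 22.60) on TS and W = (27.10, 30.60) on WP. Then |MS| = |S − M| = 41.75.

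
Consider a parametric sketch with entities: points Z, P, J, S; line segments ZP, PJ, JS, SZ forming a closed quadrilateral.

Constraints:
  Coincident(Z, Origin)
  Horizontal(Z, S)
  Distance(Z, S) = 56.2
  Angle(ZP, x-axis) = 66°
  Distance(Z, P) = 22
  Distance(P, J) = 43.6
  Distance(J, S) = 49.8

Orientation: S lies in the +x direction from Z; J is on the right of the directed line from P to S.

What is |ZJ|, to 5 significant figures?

26.383

Z is at the origin; ZS is horizontal with |ZS| = 56.2 and S in +x, so S = (56.2, 0). ZP runs at 66.0° with |ZP| = 22.0, so P = (8.9482, 20.098). J is determined by |PJ| = 43.6 and |JS| = 49.8 together: it lies at the intersection of circle(P, 43.6) and circle(S, 49.8). With |PS| = 51.348, the foot of the radical line on PS is 20.035 from P and the perpendicular offset is √(43.6² − 20.035²) = 38.724. Taking the right-of-PS solution: J = (12.229, -23.378).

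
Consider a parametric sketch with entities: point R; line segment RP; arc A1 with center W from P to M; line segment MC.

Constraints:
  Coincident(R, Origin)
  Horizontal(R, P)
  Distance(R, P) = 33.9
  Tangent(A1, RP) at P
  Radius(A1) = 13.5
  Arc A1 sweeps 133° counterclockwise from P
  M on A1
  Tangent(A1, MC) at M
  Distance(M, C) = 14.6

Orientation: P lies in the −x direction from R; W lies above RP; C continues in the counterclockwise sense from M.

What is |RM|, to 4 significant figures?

33.06

R is at the origin; RP is horizontal with |RP| = 33.9 and P on the −x side, so P = (-33.90, 0.000). Since A1 is tangent to RP there, WP ⟂ RP, so W = P + (0, 13.5) = (-33.90, 13.50). On A1, P sits at bearing -90° from W; a 133° counterclockwise sweep puts M at bearing 43°, so M = W + 13.5·(cos 43°, sin 43°) = (-24.03, 22.71). Then |RM| = |M − R| = 33.06.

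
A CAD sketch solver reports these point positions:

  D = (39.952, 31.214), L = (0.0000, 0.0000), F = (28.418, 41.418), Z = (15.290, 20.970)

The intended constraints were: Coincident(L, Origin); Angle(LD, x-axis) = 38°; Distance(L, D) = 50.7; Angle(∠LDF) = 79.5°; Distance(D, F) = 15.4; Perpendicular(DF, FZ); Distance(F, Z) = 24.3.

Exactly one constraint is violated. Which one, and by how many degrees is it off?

Perpendicular(DF, FZ) — off by 8.80°.

L = (0.00, 0.00) ✓; LD at 38.00° ✓; |LD| = 50.70 ✓; ∠LDF = 79.50° ✓; |DF| = 15.40 ✓; ∠(DF, FZ) = 98.80° ✗; |FZ| = 24.30 ✓.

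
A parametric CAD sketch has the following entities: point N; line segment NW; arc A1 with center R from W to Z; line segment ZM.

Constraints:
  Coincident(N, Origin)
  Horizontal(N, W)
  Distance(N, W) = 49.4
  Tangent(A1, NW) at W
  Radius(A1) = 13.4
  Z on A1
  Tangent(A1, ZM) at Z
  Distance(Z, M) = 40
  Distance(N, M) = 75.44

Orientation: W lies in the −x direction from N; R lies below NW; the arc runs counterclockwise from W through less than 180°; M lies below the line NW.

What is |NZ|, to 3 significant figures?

64.6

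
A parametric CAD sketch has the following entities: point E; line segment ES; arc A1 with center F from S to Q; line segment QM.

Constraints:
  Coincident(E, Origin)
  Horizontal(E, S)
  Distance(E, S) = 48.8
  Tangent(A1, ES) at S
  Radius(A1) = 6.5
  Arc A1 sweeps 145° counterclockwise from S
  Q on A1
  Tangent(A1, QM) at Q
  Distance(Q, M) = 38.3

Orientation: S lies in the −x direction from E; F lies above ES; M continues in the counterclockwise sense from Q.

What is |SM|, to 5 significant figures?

43.660

E is at the origin; E and S share the same y with |ES| = 48.8 and S on the −x side, so S = (-48.800, 0.0000). Since A1 is tangent to ES there, FS ⟂ ES, so F = S + (0, 6.5) = (-48.800, 6.5000). On A1, S sits at bearing -90° from F; a 145° counterclockwise sweep puts Q at bearing 55°, so Q = F + 6.5·(cos 55°, sin 55°) = (-45.072, 11.824). A1 meets QM tangentially, so FQ is at right angles to QM, so QM runs along (−sin 55°, cos 55°); with |QM| = 38.3, M = (-76.445, 33.792). Then |SM| = |M − S| = 43.660.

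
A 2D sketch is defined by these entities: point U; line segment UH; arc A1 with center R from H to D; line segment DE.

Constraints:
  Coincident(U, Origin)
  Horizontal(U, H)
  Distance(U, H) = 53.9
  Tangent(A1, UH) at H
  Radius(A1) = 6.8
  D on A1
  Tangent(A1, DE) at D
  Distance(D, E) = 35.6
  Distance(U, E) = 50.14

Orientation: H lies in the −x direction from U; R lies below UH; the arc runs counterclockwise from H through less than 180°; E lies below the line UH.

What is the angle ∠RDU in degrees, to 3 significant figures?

33.3°

Checks: |UH| = 53.90 ✓; |RD| = 6.800 ✓; ∠(RD, DE) = 90.00° ✓; |DE| = 35.60 ✓; |UE| = 50.14 ✓.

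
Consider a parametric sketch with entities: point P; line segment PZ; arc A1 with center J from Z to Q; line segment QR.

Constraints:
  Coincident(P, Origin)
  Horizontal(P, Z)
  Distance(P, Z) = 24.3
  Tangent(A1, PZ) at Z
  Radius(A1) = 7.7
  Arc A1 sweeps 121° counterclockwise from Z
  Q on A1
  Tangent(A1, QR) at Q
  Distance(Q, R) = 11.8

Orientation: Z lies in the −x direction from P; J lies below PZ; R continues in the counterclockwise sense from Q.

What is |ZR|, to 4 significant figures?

21.79

P is at the origin; P and Z share the same y with |PZ| = 24.3 and Z on the −x side, so Z = (-24.30, 0.000). A1 meets PZ tangentially, so JZ is at right angles to PZ, so J = Z + (0, -7.7) = (-24.30, -7.700). On A1, Z sits at bearing 90° from J; a 121° counterclockwise sweep puts Q at bearing 211°, so Q = J + 7.7·(cos 211°, sin 211°) = (-30.90, -11.67). A1 meets QR tangentially, so JQ is at right angles to QR, so QR runs along (−sin 211°, cos 211°); with |QR| = 11.8, R = (-24.82, -21.78). Then |ZR| = |R − Z| = 21.79.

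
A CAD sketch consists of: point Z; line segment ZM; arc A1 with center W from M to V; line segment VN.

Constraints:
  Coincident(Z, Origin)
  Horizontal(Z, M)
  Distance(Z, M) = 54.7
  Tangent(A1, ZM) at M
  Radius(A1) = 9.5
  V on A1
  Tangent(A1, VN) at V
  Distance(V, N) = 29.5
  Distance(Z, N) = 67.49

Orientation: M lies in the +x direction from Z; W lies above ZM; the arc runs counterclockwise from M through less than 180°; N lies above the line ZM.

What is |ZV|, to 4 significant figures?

64.91

Z is at the origin; Z and M share the same y with |ZM| = 54.7 and M on the +x side, so M = (54.70, 0.000). Since A1 is tangent to ZM there, WM ⟂ ZM, so W = M + (0, 9.5) = (54.70, 9.500). Since WV ⟂ VN (tangency), |WN| = √(9.5² + 29.5²) = 30.99 regardless of where V sits on A1. So N lies on both circle(Z, 67.49) and circle(W, 30.99); the above-ZM intersection is N = (54.00, 40.48). V is the foot of the tangent from N: V = (63.67, 12.62).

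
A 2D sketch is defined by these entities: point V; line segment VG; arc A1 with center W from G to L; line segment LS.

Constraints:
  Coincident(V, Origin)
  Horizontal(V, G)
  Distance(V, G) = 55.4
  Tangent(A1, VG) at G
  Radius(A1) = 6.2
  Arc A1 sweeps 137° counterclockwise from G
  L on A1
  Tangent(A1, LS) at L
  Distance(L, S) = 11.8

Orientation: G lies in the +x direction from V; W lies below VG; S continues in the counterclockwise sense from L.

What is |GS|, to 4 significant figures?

19.29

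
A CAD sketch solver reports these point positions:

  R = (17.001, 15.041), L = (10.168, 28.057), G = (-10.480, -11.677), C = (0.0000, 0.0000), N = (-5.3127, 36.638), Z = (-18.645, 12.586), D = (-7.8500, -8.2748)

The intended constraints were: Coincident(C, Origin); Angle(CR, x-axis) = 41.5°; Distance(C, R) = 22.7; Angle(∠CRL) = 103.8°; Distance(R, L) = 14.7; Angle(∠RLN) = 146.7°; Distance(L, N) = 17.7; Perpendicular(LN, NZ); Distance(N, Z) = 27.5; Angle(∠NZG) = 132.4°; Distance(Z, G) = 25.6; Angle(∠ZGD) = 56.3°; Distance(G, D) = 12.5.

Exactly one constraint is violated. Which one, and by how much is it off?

Distance(G, D) = 12.5 — off by 8.20.

C = (0.00, 0.00) ✓; CR at 41.50° ✓; |CR| = 22.70 ✓; ∠CRL = 103.8° ✓; |RL| = 14.70 ✓; ∠RLN = 146.7° ✓; |LN| = 17.70 ✓; ∠(LN, NZ) = 90.00° ✓; |NZ| = 27.50 ✓; ∠NZG = 132.4° ✓; |ZG| = 25.60 ✓; ∠ZGD = 56.30° ✓; |GD| = 4.300 ✗.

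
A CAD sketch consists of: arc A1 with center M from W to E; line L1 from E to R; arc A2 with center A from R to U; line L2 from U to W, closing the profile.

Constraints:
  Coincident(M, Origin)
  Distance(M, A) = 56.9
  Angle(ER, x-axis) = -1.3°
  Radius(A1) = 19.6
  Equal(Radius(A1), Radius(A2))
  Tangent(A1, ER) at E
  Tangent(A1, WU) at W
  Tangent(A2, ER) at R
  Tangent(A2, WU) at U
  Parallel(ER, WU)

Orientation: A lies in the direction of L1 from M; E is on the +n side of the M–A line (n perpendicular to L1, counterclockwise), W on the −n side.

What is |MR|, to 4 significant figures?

60.18

The slot axis is L1's direction at -1.3°, so u = (cos -1.3°, sin -1.3°) = (0.9997, -0.02269) and n = (−sin -1.3°, cos -1.3°) = (0.02269, 0.9997). M is at the origin and A lies 56.9 along u from M, so A = 56.9·u = (56.89, -1.291). Tangency of A1 to both parallel lines with radius 19.6 puts E and W at M ± 19.6·n: E = (0.4447, 19.59), W = (-0.4447, -19.59). Equal radii place R and U the same way about A: R = A + 19.6·n = (57.33, 18.30), U = A − 19.6·n = (56.44, -20.89). Then |MR| = |R − M| = 60.18.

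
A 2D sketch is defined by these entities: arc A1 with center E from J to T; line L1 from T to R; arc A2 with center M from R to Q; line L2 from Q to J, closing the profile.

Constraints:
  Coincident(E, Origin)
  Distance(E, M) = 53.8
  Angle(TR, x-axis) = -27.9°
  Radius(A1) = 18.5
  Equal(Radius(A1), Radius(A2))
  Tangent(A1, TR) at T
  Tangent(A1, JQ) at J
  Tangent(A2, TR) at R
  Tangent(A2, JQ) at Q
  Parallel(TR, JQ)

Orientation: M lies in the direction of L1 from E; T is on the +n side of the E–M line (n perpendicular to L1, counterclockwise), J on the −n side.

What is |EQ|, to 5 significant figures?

56.892

The slot axis is L1's direction at -27.9°, so u = (cos -27.9°, sin -27.9°) = (0.88377, -0.46793) and n = (−sin -27.9°, cos -27.9°) = (0.46793, 0.88377). E is at the origin and M lies 53.8 along u from E, so M = 53.8·u = (47.547, -25.175). Tangency of A1 to both parallel lines with radius 18.5 puts T and J at E ± 18.5·n: T = (8.6567, 16.350), J = (-8.6567, -16.350). Equal radii place R and Q the same way about M: R = M + 18.5·n = (56.203, -8.8250), Q = M − 18.5·n = (38.890, -41.524). Then |EQ| = |Q − E| = 56.892.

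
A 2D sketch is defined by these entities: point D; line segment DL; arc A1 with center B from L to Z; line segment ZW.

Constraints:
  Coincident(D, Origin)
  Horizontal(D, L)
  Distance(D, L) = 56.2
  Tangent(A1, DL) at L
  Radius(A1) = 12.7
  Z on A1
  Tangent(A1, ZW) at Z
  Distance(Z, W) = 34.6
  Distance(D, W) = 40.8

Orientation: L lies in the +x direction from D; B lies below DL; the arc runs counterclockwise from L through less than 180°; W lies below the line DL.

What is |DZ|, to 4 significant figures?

46.42

Checks: |BZ| = 12.70 ✓; ∠(BZ, ZW) = 90.00° ✓; |ZW| = 34.60 ✓; |DW| = 40.80 ✓.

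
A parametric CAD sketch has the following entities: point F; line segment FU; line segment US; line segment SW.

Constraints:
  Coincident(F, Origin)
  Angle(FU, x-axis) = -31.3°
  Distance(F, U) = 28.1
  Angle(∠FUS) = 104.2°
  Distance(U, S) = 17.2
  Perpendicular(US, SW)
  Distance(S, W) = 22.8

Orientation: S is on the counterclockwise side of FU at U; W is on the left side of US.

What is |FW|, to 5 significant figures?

24.499

F is at the origin; FU runs at -31.3° with length 28.1, so U = 28.1·(cos -31.3°, sin -31.3°) = (24.010, -14.598). ∠FUS = 104.2°, so US runs at -31.3° + (180° − 104.2°) = 44.500° from the x-axis; with |US| = 17.2, S = U + 17.2·(cos 44.500°, sin 44.500°) = (36.278, -2.5428). US is perpendicular to SW; with |SW| = 22.8 on the left of US, W = S + 22.8·(-0.70091, 0.71325) = (20.297, 13.719). Then |FW| = |W − F| = 24.499.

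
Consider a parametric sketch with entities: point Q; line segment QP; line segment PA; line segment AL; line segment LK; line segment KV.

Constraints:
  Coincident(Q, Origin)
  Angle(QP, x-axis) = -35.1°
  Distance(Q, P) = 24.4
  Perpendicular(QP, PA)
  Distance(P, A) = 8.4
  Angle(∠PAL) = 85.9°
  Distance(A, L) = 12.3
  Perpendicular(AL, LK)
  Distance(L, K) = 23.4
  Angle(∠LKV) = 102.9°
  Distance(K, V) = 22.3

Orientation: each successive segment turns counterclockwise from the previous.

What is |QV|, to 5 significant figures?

40.675

The perpendicularity gives LK at right angles to AL, so LK runs at -121.00°; with |LK| = 23.4, K = (2.1978, -20.880). ∠LKV = 102.9° gives KV at -43.900° from the x-axis; with |KV| = 22.3, V = (18.266, -36.343). Then |QV| = |V − Q| = 40.675.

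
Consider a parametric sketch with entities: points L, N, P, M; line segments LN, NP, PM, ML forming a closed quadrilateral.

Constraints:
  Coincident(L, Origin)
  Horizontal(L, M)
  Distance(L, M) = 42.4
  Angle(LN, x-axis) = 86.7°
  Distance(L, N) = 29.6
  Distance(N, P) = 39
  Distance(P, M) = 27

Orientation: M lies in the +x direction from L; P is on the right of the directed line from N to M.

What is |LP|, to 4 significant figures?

17.54

L is at the origin; L and M share the same y with |LM| = 42.4 and M in +x, so M = (42.4, 0). LN runs at 86.7° with |LN| = 29.6, so N = (1.704, 29.55). P is determined by |NP| = 39.0 and |PM| = 27.0 together: it lies at the intersection of circle(N, 39.0) and circle(M, 27.0). With |NM| = 50.29, the foot of the radical line on NM is 33.02 from N and the perpendicular offset is √(39.0² − 33.02²) = 20.75. Taking the right-of-NM solution: P = (16.23, -6.643).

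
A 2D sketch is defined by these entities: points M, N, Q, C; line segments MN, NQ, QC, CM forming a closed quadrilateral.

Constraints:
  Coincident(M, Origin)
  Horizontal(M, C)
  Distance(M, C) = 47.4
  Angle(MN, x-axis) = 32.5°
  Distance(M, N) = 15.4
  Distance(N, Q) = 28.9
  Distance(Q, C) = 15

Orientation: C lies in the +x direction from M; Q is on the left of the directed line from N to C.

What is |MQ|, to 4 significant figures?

43.59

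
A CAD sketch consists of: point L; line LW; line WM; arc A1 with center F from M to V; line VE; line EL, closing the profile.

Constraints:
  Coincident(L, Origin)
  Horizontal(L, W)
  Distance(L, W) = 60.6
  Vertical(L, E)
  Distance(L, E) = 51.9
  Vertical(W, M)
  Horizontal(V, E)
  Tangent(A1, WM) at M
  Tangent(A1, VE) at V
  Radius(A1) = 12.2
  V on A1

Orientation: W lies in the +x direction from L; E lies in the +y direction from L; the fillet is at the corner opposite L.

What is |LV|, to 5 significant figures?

70.966

L is at the origin; L and W share the same y with |LW| = 60.6 and W on the +x side, so W = (60.600, 0.0000). LE is vertical with |LE| = 51.9 and E on the +y side, so E = (0.0000, 51.900). The virtual corner opposite L is at (60.600, 51.900). Tangency of A1 to WM means the radius FM is perpendicular to WM and the tangent condition forces FV to be normal to VE, with radius 12.2, so the center F sits 12.2 in from both sides at F = (48.400, 39.700). That places the tangent points at M = (60.600, 39.700) on WM and V = (48.400, 51.900) on VE. Then |LV| = |V − L| = 70.966.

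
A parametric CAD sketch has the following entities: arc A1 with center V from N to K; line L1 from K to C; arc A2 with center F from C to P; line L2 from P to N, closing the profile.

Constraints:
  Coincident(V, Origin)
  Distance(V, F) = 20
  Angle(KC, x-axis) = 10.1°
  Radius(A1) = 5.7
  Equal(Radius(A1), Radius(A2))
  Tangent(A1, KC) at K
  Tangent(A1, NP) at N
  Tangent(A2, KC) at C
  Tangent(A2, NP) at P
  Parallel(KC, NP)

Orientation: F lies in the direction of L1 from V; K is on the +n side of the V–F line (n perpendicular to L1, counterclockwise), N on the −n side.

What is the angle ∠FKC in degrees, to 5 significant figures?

15.908°

The slot axis is L1's direction at 10.1°, so u = (cos 10.1°, sin 10.1°) = (0.98450, 0.17537) and n = (−sin 10.1°, cos 10.1°) = (-0.17537, 0.98450). V is at the origin and F lies 20.0 along u from V, so F = 20.0·u = (19.690, 3.5073). Tangency of A1 to both parallel lines with radius 5.7 puts K and N at V ± 5.7·n: K = (-0.99959, 5.6117), N = (0.99959, -5.6117). Equal radii place C and P the same way about F: C = F + 5.7·n = (18.690, 9.1190), P = F − 5.7·n = (20.690, -2.1043). Then cos ∠FKC = KF·KC / (|KF||KC|), giving 15.908°.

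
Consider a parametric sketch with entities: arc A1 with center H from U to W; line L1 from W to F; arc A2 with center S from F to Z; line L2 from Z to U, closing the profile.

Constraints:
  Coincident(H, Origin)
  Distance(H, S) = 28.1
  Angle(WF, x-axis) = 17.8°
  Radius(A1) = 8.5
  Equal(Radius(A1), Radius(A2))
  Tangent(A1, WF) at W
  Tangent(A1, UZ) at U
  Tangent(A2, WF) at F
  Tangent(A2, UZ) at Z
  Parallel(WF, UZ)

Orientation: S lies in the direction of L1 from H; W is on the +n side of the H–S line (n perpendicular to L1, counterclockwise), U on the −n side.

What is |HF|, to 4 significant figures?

29.36

The slot axis is L1's direction at 17.8°, so u = (cos 17.8°, sin 17.8°) = (0.9521, 0.3057) and n = (−sin 17.8°, cos 17.8°) = (-0.3057, 0.9521). H is at the origin and S lies 28.1 along u from H, so S = 28.1·u = (26.75, 8.590). Tangency of A1 to both parallel lines with radius 8.5 puts W and U at H ± 8.5·n: W = (-2.598, 8.093), U = (2.598, -8.093). Equal radii place F and Z the same way about S: F = S + 8.5·n = (24.16, 16.68), Z = S − 8.5·n = (29.35, 0.4969). Then |HF| = |F − H| = 29.36.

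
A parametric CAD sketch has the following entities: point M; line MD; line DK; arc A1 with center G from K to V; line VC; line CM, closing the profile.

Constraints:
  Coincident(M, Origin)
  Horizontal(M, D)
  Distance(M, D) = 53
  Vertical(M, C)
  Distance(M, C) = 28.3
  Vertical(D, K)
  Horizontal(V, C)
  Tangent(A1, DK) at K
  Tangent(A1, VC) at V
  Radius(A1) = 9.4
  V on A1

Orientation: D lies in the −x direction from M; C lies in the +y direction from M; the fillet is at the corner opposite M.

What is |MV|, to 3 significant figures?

52.0

M is at the origin; M and D share the same y with |MD| = 53.0 and D on the −x side, so D = (-53.0, 0.00). M and C share the same x with |MC| = 28.3 and C on the +y side, so C = (0.00, 28.3). The virtual corner opposite M is at (-53.0, 28.3). Since A1 is tangent to DK there, GK ⟂ DK and since A1 is tangent to VC there, GV ⟂ VC, with radius 9.4, so the center G sits 9.4 in from both sides at G = (-43.6, 18.9). That places the tangent points at K = (-53.0, 18.9) on DK and V = (-43.6, 28.3) on VC. Then |MV| = |V − M| = 52.0.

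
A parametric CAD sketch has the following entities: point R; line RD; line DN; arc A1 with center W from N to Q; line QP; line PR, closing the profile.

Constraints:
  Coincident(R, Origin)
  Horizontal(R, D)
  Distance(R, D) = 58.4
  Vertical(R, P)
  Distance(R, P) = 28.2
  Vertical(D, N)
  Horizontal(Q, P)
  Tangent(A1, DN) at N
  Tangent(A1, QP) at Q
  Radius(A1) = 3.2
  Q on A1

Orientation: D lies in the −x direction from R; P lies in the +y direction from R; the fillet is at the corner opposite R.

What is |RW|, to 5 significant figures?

60.597

R and P share the same x with |RP| = 28.2 and P on the +y side, so P = (0.0000, 28.200). The virtual corner opposite R is at (-58.400, 28.200). Tangency of A1 to DN means the radius WN is perpendicular to DN and since A1 is tangent to QP there, WQ ⟂ QP, with radius 3.2, so the center W sits 3.2 in from both sides at W = (-55.200, 25.000). Then |RW| = |W − R| = 60.597.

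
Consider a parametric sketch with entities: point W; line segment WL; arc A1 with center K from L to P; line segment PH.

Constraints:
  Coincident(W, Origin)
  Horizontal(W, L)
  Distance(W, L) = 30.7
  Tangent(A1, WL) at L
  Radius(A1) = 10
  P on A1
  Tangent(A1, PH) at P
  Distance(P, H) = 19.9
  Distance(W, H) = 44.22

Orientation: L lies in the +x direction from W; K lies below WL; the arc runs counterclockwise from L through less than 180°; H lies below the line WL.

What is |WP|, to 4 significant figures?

25.97

Checks: W.y = 0.00, L.y = 0.00 ✓; |KP| = 10.00 ✓; ∠(KP, PH) = 90.00° ✓; |PH| = 19.90 ✓; |WH| = 44.22 ✓.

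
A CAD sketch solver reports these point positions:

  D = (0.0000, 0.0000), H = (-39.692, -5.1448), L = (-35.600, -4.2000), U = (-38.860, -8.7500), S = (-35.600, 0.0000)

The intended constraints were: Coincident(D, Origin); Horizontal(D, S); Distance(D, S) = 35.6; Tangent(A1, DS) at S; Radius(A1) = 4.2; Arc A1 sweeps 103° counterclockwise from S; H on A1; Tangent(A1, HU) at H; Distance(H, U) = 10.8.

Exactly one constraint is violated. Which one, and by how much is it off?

Distance(H, U) = 10.8 — off by 7.10.

D = (0.00, 0.00) ✓; D.y = 0.00, S.y = 0.00 ✓; |DS| = 35.60 ✓; ∠(LS, SD) = 90.00° ✓; |LS| = 4.200 ✓; bearing(L→H) − bearing(L→S) = 103.0° ✓; |LH| = 4.200 ✓; ∠(LH, HU) = 90.01° ✓; |HU| = 3.700 ✗.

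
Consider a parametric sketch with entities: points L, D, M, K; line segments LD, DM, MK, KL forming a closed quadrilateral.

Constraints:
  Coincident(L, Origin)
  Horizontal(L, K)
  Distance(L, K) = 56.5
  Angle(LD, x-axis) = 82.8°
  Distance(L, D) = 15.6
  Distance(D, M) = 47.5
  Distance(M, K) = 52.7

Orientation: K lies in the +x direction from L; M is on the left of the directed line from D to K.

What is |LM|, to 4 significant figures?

60.47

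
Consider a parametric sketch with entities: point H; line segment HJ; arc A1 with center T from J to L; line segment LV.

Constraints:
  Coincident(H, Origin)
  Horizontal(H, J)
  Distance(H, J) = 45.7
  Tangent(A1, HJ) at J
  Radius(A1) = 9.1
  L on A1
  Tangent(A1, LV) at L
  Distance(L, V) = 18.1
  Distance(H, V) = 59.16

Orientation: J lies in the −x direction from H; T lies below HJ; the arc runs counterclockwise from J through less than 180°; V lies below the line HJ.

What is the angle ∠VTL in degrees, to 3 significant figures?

63.3°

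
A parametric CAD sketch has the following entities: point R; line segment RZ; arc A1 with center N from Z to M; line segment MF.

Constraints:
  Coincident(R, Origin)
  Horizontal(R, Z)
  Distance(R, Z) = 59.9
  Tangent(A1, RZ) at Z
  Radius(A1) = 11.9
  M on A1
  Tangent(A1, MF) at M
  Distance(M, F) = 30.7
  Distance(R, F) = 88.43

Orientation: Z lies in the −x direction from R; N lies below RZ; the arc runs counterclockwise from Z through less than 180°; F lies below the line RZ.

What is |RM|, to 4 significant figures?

71.86

Checks: |NM| = 11.90 ✓; ∠(NM, MF) = 90.00° ✓; |MF| = 30.70 ✓; |RF| = 88.43 ✓.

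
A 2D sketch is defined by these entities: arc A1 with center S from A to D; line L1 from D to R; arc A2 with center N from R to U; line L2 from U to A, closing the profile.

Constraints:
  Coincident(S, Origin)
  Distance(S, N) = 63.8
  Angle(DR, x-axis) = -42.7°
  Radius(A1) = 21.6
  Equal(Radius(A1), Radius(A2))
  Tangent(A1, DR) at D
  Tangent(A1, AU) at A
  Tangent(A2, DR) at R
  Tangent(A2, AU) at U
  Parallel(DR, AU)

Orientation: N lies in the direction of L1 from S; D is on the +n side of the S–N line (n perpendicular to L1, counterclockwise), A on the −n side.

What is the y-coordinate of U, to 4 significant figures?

-59.14

The slot axis is L1's direction at -42.7°, so u = (cos -42.7°, sin -42.7°) = (0.7349, -0.6782) and n = (−sin -42.7°, cos -42.7°) = (0.6782, 0.7349). S is at the origin and N lies 63.8 along u from S, so N = 63.8·u = (46.89, -43.27). Tangency of A1 to both parallel lines with radius 21.6 puts D and A at S ± 21.6·n: D = (14.65, 15.87), A = (-14.65, -15.87). Equal radii place R and U the same way about N: R = N + 21.6·n = (61.54, -27.39), U = N − 21.6·n = (32.24, -59.14). So U.y = -59.14.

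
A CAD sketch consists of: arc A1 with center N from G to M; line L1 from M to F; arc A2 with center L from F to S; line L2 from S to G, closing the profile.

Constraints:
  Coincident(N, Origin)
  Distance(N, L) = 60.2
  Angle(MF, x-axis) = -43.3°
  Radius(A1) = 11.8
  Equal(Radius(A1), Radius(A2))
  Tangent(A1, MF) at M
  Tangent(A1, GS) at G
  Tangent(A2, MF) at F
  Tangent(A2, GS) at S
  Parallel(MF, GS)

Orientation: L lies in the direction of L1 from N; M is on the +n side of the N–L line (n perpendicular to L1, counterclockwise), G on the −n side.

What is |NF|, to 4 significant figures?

61.35

The slot axis is L1's direction at -43.3°, so u = (cos -43.3°, sin -43.3°) = (0.7278, -0.6858) and n = (−sin -43.3°, cos -43.3°) = (0.6858, 0.7278). N is at the origin and L lies 60.2 along u from N, so L = 60.2·u = (43.81, -41.29). Tangency of A1 to both parallel lines with radius 11.8 puts M and G at N ± 11.8·n: M = (8.093, 8.588), G = (-8.093, -8.588). Equal radii place F and S the same way about L: F = L + 11.8·n = (51.90, -32.70), S = L − 11.8·n = (35.72, -49.87). Then |NF| = |F − N| = 61.35.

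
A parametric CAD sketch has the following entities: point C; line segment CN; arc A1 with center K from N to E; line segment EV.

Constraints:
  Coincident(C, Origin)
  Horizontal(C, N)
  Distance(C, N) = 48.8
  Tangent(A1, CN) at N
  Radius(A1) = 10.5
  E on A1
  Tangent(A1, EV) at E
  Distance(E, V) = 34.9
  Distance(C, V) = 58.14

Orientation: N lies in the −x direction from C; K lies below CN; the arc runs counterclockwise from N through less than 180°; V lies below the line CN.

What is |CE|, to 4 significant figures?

59.68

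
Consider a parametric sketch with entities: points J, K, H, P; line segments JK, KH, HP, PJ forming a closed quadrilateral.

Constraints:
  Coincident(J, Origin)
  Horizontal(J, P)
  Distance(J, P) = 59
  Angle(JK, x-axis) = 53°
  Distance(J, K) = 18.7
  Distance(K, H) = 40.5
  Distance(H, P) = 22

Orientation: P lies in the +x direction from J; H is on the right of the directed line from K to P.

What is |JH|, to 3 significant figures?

42.9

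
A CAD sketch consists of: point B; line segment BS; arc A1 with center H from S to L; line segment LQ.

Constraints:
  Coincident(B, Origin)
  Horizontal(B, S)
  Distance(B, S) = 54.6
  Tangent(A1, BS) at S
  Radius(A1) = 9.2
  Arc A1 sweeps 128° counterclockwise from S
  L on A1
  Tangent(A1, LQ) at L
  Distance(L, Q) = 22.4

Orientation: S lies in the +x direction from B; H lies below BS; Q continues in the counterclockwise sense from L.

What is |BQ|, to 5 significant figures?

69.250

On A1, S sits at bearing 90° from H; a 128° counterclockwise sweep puts L at bearing 218°, so L = H + 9.2·(cos 218°, sin 218°) = (47.350, -14.864). The tangent condition forces HL to be normal to LQ, so LQ runs along (−sin 218°, cos 218°); with |LQ| = 22.4, Q = (61.141, -32.516). Then |BQ| = |Q − B| = 69.250.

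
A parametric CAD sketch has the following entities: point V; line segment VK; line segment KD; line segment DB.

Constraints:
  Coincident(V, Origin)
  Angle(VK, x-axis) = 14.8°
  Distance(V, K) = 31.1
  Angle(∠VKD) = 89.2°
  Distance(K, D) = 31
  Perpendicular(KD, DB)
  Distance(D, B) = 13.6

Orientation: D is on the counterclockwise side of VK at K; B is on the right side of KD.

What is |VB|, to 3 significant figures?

54.1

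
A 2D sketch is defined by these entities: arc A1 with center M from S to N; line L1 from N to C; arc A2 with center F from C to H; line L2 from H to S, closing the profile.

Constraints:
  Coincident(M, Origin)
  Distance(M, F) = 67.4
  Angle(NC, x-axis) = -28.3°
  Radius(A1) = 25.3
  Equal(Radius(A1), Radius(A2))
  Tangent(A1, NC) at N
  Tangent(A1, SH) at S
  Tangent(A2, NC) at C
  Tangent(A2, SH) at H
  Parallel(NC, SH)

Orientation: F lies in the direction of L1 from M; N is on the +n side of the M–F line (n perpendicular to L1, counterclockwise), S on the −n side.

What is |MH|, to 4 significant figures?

71.99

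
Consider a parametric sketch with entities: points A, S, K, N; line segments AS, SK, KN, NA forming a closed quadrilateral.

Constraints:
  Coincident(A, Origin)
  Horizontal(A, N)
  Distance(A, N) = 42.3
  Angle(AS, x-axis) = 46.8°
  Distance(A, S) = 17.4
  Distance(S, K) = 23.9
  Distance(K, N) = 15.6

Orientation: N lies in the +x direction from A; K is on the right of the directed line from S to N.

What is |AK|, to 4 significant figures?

28.14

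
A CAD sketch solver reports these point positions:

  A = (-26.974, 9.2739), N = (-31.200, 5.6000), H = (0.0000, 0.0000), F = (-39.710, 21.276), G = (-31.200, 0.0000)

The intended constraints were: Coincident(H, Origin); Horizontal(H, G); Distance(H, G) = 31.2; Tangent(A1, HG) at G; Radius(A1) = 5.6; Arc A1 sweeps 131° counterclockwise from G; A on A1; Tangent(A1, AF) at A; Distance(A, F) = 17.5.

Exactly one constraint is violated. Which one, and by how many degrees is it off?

Tangent(A1, AF) at A — off by 5.70°.

H = (0.00, 0.00) ✓; H.y = 0.00, G.y = 0.00 ✓; |HG| = 31.20 ✓; ∠(NG, GH) = 90.00° ✓; |NG| = 5.600 ✓; bearing(N→A) − bearing(N→G) = 131.0° ✓; |NA| = 5.600 ✓; ∠(NA, AF) = 84.30° ✗; |AF| = 17.50 ✓.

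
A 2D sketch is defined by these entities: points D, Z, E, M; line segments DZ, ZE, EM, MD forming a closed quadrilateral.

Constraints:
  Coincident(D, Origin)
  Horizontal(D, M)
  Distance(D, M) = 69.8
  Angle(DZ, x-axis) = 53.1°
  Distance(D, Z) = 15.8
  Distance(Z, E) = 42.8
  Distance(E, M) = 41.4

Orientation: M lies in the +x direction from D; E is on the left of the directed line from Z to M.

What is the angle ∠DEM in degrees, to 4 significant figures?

87.96°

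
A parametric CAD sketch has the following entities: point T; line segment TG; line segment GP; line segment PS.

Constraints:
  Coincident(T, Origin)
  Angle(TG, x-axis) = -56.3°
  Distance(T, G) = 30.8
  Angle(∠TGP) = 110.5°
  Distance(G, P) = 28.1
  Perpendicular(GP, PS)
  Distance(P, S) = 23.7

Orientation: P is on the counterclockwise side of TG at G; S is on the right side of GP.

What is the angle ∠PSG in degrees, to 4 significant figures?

49.86°

T is at the origin; TG runs at -56.3° with length 30.8, so G = 30.8·(cos -56.3°, sin -56.3°) = (17.09, -25.62). ∠TGP = 110.5°, so GP runs at -56.3° + (180° − 110.5°) = 13.20° from the x-axis; with |GP| = 28.1, P = G + 28.1·(cos 13.20°, sin 13.20°) = (44.45, -19.21). GP ⟂ PS; with |PS| = 23.7 on the right of GP, S = P + 23.7·(0.2284, -0.9736) = (49.86, -42.28). Then cos ∠PSG = SP·SG / (|SP||SG|), giving 49.86°.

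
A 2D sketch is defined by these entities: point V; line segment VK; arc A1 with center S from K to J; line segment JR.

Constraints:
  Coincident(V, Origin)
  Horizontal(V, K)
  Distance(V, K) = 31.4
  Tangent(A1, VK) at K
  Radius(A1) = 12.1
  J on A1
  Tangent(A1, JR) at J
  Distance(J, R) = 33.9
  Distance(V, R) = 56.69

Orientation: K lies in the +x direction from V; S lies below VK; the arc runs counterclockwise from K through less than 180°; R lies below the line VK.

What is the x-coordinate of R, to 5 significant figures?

30.051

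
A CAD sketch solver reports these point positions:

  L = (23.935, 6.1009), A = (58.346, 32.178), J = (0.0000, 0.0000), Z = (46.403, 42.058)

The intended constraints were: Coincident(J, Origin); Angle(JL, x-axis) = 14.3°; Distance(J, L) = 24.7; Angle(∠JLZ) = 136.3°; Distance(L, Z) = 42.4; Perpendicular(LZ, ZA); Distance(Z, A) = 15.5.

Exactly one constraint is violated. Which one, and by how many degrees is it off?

Perpendicular(LZ, ZA) — off by 7.60°.

J = (0.00, 0.00) ✓; JL at 14.30° ✓; |JL| = 24.70 ✓; ∠JLZ = 136.3° ✓; |LZ| = 42.40 ✓; ∠(LZ, ZA) = 97.60° ✗; |ZA| = 15.50 ✓.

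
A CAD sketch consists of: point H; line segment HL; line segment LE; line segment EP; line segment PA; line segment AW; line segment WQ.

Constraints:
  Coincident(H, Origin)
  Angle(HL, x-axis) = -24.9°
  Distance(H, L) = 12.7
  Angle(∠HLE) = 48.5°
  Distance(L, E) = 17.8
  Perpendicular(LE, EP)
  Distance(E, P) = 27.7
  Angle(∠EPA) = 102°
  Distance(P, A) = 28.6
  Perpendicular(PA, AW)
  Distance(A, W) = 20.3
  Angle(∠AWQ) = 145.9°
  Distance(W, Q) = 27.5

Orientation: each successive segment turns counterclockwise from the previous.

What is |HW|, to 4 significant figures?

23.21

H is at the origin; HL runs at -24.9° with length 12.7, so L = (11.52, -5.347). ∠HLE = 48.5° gives LE at 106.6° from the x-axis; with |LE| = 17.8, E = (6.434, 11.71). LE is perpendicular to EP, so EP runs at -163.4°; with |EP| = 27.7, P = (-20.11, 3.797). ∠EPA = 102.0° gives PA at -85.40° from the x-axis; with |PA| = 28.6, A = (-17.82, -24.71). The perpendicularity gives AW at right angles to PA, so AW runs at 4.600°; with |AW| = 20.3, W = (2.417, -23.08). Then |HW| = |W − H| = 23.21.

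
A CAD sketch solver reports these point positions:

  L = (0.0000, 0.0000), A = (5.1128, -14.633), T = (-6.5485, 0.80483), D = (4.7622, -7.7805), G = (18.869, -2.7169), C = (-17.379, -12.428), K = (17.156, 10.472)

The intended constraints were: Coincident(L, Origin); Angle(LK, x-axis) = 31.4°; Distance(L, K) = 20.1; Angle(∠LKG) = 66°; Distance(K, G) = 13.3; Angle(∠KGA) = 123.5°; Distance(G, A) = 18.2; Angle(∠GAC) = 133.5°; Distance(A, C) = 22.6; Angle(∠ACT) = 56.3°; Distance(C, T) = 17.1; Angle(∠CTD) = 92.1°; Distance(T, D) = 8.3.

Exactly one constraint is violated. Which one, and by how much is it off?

Distance(T, D) = 8.3 — off by 5.90.

L = (0.00, 0.00) ✓; LK at 31.40° ✓; |LK| = 20.10 ✓; ∠LKG = 66.00° ✓; |KG| = 13.30 ✓; ∠KGA = 123.5° ✓; |GA| = 18.20 ✓; ∠GAC = 133.5° ✓; |AC| = 22.60 ✓; ∠ACT = 56.30° ✓; |CT| = 17.10 ✓; ∠CTD = 92.10° ✓; |TD| = 14.20 ✗.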